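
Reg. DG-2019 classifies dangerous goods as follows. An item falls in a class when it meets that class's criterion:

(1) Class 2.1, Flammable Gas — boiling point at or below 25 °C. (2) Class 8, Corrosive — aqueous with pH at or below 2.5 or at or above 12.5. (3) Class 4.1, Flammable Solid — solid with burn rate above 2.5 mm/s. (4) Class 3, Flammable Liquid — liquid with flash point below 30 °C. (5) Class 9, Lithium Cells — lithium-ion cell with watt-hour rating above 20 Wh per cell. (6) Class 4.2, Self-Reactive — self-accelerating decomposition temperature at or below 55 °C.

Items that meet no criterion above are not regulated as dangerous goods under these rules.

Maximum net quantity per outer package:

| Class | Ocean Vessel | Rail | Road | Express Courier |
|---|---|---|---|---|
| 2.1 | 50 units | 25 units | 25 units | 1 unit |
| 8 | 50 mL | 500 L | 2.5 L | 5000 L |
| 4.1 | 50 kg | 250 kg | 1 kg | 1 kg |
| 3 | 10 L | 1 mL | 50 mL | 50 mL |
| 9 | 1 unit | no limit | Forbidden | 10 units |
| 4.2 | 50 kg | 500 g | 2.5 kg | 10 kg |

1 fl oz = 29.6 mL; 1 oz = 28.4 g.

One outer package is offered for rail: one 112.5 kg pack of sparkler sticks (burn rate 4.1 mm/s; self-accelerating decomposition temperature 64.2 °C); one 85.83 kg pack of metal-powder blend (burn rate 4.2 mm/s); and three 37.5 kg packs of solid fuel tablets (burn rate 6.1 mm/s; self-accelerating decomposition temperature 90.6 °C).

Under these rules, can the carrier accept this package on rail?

Sparkler sticks: burn rate 4.1 mm/s > 2.5 mm/s → Class 4.1 (Flammable Solid).
The metal-powder blend has burn rate 4.2 mm/s, which is > 2.5 mm/s, so it is Class 4.1 (Flammable Solid).
Burn rate 6.1 mm/s meets the Class 4.1 criterion (Flammable Solid), so the solid fuel tablets are Class 4.1.
Class 4.1 net quantity: 112.5 kg + 85.83 kg + (three 37.5 kg packs = 112.5 kg) = 310.83 kg.
That exceeds the Class 4.1 rail limit of 250 kg.

No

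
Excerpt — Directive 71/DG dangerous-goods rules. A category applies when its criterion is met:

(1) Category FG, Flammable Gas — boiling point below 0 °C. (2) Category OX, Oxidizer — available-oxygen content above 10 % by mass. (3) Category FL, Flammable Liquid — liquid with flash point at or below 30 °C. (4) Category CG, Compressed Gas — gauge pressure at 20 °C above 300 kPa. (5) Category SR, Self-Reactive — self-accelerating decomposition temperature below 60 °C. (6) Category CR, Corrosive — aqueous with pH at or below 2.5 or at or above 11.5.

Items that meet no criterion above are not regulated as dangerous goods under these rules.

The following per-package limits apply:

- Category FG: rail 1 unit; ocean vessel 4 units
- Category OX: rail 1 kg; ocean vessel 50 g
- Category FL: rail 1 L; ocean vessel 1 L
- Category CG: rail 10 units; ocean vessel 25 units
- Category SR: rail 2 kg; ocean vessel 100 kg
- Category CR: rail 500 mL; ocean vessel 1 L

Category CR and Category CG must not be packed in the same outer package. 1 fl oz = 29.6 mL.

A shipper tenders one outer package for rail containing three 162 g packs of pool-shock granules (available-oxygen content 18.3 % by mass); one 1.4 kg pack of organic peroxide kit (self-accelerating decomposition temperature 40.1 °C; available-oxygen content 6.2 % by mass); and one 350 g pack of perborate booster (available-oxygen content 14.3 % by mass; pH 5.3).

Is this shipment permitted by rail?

Yes

The pool-shock granules have available-oxygen content 18.3 % by mass, which is > 10 % by mass, so they are Category OX (Oxidizer).
With self-accelerating decomposition temperature 40.1 °C (< 60 °C), the organic peroxide kit falls in Category SR.
With available-oxygen content 14.3 % by mass (> 10 % by mass), the perborate booster falls in Category OX.
Category SR quantity: 1.4 kg.
1.4 kg is within the rail limit of 2 kg for Category SR.
Category OX net quantity: (three 162 g packs = 486 g) + 350 g = 836 g.
That is within the Category OX rail limit of 1 kg.
The segregation rule (Category CR with Category CG) does not apply to Category SR with Category OX.
Every hazard category is within its rail limit and no segregation rule is violated.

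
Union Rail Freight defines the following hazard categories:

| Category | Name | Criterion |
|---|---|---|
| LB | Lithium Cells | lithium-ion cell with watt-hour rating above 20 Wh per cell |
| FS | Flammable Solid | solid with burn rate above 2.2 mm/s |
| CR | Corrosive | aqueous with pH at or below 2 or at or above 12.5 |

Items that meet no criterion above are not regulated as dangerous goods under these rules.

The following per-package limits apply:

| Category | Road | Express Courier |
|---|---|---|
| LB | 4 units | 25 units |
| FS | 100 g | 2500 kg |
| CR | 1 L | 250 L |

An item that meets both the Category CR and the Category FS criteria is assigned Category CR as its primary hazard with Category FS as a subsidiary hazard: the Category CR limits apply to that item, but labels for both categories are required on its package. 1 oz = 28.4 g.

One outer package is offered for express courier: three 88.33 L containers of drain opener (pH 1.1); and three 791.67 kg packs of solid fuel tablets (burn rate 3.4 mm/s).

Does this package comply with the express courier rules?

The drain opener has pH 1.1, which is ≤ 2, so it is Category CR (Corrosive).
With burn rate 3.4 mm/s (> 2.2 mm/s), the solid fuel tablets fall in Category FS.
Category CR quantity: three 88.33 L containers = 264.99 L.
264.99 L exceeds the express courier limit of 250 L for Category CR.
Category FS quantity: three 791.67 kg packs = 2375.01 kg.
That is within the Category FS express courier limit of 2500 kg.

No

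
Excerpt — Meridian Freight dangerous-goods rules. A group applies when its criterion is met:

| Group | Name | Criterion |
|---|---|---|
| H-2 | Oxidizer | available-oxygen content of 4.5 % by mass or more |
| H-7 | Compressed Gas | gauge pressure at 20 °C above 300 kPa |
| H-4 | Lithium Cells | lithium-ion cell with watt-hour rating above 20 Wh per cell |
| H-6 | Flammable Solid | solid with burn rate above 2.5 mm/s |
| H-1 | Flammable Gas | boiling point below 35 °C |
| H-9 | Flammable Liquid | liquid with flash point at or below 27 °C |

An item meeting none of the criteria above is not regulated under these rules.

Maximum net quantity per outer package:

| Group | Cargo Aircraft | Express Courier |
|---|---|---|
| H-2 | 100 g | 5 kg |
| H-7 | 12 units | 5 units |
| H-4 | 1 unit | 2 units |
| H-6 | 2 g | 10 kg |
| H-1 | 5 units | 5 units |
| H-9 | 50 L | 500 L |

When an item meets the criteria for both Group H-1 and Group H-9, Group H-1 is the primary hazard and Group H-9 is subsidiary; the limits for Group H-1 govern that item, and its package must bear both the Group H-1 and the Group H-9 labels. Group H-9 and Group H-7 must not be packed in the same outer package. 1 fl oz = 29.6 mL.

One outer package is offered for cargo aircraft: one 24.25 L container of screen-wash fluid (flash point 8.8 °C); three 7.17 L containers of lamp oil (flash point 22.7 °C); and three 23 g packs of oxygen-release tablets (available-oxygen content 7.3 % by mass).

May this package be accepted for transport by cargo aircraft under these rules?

Yes

The screen-wash fluid has flash point 8.8 °C, which is ≤ 27 °C, so it is Group H-9 (Flammable Liquid).
With flash point 22.7 °C (≤ 27 °C), the lamp oil falls in Group H-9.
Oxygen-release tablets: available-oxygen content 7.3 % by mass ≥ 4.5 % by mass → Group H-2 (Oxidizer).
Total Group H-9: 24.25 L + (three 7.17 L containers = 21.51 L) = 45.76 L.
45.76 L is within the cargo aircraft limit of 50 L for Group H-9.
Group H-2 quantity: three 23 g packs = 69 g.
69 g ≤ 100 g (cargo aircraft limit, Group H-2) — within limit.
The segregation rule (Group H-9 with Group H-7) does not apply to Group H-9 with Group H-2.
Every hazard group is within its cargo aircraft limit and no segregation rule is violated.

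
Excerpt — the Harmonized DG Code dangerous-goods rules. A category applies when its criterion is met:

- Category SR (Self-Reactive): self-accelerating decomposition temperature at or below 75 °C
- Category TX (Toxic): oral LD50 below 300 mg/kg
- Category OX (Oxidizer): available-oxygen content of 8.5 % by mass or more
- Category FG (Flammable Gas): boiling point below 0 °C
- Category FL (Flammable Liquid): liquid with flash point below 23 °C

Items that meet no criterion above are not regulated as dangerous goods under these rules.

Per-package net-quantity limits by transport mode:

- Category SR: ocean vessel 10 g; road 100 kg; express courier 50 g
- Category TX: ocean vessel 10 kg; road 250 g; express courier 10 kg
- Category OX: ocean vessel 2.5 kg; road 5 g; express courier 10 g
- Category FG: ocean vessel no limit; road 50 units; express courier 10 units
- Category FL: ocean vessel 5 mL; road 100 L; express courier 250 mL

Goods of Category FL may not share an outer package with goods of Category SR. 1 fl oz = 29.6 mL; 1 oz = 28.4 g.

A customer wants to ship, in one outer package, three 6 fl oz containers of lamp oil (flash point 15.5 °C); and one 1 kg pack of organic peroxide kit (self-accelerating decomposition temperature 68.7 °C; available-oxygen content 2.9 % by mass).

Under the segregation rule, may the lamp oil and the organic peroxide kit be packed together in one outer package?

The lamp oil has flash point 15.5 °C, which is < 23 °C, so it is Category FL (Flammable Liquid).
Self-accelerating decomposition temperature 68.7 °C meets the Category SR criterion (Self-Reactive), so the organic peroxide kit is Category SR.
Category FL and Category SR may not share an outer package.

No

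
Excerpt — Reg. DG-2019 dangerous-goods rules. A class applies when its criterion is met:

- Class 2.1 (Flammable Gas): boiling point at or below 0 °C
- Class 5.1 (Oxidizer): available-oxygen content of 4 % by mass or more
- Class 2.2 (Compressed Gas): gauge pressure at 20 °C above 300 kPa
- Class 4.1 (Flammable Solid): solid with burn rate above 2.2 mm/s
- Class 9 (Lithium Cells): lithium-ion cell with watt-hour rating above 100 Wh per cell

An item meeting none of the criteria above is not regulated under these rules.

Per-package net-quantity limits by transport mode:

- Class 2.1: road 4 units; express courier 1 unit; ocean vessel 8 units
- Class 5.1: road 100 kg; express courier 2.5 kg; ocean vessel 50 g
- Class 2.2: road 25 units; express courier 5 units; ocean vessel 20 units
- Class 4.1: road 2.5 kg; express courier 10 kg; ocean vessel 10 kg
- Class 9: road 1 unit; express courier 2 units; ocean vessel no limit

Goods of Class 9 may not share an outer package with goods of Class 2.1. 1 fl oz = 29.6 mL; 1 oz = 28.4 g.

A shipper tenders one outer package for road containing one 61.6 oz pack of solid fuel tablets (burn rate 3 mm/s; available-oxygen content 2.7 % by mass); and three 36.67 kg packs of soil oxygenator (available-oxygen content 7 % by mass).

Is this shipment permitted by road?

No

With burn rate 3 mm/s (> 2.2 mm/s), the solid fuel tablets fall in Class 4.1.
Soil oxygenator: available-oxygen content 7 % by mass ≥ 4 % by mass → Class 5.1 (Oxidizer).
Class 4.1 quantity: one 61.6 oz pack = 1749.44 g.
That is within the Class 4.1 road limit of 2.5 kg.
Class 5.1 quantity: three 36.67 kg packs = 110.01 kg.
110.01 kg exceeds the road limit of 100 kg for Class 5.1.
The segregation rule (Class 9 with Class 2.1) does not apply to Class 4.1 with Class 5.1.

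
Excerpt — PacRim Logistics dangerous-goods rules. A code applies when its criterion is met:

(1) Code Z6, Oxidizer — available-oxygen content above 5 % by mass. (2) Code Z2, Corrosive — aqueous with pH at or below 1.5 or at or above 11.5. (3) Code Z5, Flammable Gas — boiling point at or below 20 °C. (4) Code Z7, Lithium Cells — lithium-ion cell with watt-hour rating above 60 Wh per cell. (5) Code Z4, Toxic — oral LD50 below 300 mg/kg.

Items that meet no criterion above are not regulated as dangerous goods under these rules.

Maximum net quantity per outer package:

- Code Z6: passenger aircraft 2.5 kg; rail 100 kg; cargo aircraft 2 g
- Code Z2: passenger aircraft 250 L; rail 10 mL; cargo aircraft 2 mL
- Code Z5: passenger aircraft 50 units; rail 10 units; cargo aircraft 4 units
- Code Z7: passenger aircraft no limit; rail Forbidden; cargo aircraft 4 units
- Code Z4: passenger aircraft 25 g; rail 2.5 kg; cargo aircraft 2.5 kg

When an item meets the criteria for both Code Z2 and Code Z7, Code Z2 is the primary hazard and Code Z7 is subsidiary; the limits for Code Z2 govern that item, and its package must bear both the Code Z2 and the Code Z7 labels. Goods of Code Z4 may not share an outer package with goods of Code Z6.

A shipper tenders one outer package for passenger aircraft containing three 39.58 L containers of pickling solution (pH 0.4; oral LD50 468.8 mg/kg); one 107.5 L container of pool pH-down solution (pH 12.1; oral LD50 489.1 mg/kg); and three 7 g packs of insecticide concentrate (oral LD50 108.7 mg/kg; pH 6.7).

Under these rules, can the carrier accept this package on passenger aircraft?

Yes

With pH 0.4 (≤ 1.5), the pickling solution falls in Code Z2.
The pool pH-down solution has pH 12.1, which is ≥ 11.5, so it is Code Z2 (Corrosive).
Insecticide concentrate: oral LD50 108.7 mg/kg < 300 mg/kg → Code Z4 (Toxic).
Total Code Z2: (three 39.58 L containers = 118.74 L) + 107.5 L = 226.24 L.
226.24 L is within the passenger aircraft limit of 250 L for Code Z2.
Code Z4 quantity: three 7 g packs = 21 g.
That is within the Code Z4 passenger aircraft limit of 25 g.
The segregation rule (Code Z4 with Code Z6) does not apply to Code Z2 with Code Z4.
Every hazard code is within its passenger aircraft limit and no segregation rule is violated.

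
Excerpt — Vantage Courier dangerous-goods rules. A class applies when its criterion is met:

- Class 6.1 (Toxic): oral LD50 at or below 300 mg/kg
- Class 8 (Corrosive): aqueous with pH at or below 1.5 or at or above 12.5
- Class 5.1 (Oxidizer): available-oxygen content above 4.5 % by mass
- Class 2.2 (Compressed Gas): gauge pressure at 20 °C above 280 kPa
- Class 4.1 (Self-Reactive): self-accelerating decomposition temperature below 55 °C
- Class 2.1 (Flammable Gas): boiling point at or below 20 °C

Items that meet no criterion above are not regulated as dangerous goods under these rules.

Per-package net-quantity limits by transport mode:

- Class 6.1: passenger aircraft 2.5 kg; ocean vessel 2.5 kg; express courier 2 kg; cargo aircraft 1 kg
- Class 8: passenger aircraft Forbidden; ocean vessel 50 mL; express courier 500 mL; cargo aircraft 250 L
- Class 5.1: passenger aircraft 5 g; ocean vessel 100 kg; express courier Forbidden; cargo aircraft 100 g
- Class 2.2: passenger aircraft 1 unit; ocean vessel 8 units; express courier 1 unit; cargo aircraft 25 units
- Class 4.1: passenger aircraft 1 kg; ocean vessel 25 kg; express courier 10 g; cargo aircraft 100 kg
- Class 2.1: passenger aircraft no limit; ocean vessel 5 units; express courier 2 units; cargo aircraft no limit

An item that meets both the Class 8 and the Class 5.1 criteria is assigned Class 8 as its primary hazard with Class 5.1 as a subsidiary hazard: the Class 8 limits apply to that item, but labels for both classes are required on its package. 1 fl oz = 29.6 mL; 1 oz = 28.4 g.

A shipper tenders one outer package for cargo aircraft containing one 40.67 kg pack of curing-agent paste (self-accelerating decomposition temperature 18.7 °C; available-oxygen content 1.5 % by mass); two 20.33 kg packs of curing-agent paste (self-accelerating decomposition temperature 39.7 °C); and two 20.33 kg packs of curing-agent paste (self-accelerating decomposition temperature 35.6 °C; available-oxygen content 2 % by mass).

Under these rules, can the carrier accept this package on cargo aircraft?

With self-accelerating decomposition temperature 18.7 °C (< 55 °C), the curing-agent paste falls in Class 4.1.
Self-accelerating decomposition temperature 39.7 °C meets the Class 4.1 criterion (Self-Reactive), so the curing-agent paste is Class 4.1.
With self-accelerating decomposition temperature 35.6 °C (< 55 °C), the curing-agent paste falls in Class 4.1.
Class 4.1 net quantity: 40.67 kg + (two 20.33 kg packs = 40.66 kg) + (two 20.33 kg packs = 40.66 kg) = 121.99 kg.
That exceeds the Class 4.1 cargo aircraft limit of 100 kg.

No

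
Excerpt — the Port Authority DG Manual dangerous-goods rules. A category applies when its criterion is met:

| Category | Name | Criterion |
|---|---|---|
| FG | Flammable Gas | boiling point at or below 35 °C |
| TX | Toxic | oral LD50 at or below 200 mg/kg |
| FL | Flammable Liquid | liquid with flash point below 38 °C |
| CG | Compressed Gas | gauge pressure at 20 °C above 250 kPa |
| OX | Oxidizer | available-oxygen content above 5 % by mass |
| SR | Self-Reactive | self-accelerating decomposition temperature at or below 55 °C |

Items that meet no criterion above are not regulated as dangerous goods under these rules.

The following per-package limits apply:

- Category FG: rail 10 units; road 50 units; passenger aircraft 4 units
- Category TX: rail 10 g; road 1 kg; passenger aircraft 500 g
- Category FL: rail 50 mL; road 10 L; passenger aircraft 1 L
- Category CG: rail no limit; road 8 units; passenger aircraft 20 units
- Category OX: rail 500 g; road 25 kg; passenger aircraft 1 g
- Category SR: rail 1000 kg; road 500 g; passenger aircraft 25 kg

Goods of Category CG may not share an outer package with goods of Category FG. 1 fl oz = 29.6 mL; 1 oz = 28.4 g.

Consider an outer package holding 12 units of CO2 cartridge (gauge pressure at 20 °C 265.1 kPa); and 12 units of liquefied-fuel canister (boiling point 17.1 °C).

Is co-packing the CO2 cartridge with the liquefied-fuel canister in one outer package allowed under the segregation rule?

No

CO2 cartridge: gauge pressure at 20 °C 265.1 kPa > 250 kPa → Category CG (Compressed Gas).
The liquefied-fuel canister has boiling point 17.1 °C, which is ≤ 35 °C, so it is Category FG (Flammable Gas).
Category CG and Category FG may not share an outer package.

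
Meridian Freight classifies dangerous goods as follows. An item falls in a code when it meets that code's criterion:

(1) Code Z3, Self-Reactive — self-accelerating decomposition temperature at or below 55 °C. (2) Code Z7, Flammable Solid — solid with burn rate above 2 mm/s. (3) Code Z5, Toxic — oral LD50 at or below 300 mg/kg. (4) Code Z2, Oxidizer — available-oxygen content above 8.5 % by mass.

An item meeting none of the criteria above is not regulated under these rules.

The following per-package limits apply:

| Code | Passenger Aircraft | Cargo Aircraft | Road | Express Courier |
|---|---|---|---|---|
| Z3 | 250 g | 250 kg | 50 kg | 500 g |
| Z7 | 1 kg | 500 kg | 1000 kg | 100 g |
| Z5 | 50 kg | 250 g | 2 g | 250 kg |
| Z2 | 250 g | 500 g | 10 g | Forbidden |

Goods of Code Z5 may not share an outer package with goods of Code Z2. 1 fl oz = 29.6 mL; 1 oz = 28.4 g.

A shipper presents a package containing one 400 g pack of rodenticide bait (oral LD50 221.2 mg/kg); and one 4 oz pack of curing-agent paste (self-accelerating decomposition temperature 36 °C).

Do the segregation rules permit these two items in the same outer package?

With oral LD50 221.2 mg/kg (≤ 300 mg/kg), the rodenticide bait falls in Code Z5.
Self-accelerating decomposition temperature 36 °C meets the Code Z3 criterion (Self-Reactive), so the curing-agent paste is Code Z3.
No segregation rule bars Code Z5 with Code Z3.

Yes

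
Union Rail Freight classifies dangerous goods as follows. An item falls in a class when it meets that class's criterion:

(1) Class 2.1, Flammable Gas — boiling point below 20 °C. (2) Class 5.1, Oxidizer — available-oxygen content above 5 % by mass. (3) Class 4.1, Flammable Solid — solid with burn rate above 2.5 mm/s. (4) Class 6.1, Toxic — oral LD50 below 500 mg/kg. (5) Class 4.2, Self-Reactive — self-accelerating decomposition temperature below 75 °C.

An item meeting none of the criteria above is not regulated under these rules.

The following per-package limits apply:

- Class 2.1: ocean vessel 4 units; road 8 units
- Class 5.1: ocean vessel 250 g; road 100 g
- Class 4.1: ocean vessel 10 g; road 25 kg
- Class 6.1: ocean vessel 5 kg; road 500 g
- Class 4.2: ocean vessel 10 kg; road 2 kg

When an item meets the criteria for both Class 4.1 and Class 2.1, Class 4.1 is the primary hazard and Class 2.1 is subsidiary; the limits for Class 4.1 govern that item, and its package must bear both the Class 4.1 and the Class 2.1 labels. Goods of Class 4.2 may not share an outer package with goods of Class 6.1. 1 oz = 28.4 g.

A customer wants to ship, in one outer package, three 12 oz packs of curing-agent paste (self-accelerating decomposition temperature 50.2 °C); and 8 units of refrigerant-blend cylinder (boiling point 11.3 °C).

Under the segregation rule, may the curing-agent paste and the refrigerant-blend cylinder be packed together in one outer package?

Yes

Curing-agent paste: self-accelerating decomposition temperature 50.2 °C < 75 °C → Class 4.2 (Self-Reactive).
The refrigerant-blend cylinder has boiling point 11.3 °C, which is < 20 °C, so it is Class 2.1 (Flammable Gas).
No segregation rule bars Class 4.2 with Class 2.1.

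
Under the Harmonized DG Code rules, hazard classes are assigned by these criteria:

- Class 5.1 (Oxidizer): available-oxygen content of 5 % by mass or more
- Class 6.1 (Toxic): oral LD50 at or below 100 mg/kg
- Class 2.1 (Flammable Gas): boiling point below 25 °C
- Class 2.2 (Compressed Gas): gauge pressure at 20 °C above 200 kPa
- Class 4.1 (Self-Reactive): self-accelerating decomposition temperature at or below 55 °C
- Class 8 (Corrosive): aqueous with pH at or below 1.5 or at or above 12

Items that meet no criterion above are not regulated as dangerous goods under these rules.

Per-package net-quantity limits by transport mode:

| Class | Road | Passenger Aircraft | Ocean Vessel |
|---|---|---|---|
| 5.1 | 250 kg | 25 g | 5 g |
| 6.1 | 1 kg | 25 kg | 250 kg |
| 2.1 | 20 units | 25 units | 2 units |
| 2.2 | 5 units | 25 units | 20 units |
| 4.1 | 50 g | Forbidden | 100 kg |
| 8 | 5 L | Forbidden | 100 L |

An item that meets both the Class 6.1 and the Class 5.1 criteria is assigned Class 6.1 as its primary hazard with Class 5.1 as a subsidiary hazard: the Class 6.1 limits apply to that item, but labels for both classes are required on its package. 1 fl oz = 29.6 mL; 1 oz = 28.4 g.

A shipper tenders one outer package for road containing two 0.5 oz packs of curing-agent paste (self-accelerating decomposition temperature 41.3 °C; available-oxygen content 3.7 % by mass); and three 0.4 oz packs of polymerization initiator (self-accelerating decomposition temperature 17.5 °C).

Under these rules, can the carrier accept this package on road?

Self-accelerating decomposition temperature 41.3 °C meets the Class 4.1 criterion (Self-Reactive), so the curing-agent paste is Class 4.1.
The polymerization initiator has self-accelerating decomposition temperature 17.5 °C, which is ≤ 55 °C, so it is Class 4.1 (Self-Reactive).
Total Class 4.1: (two 0.5 oz packs = 28.4 g) + (three 0.4 oz packs = 34.08 g) = 62.48 g.
62.48 g > 50 g (road limit, Class 4.1) — over the limit.

No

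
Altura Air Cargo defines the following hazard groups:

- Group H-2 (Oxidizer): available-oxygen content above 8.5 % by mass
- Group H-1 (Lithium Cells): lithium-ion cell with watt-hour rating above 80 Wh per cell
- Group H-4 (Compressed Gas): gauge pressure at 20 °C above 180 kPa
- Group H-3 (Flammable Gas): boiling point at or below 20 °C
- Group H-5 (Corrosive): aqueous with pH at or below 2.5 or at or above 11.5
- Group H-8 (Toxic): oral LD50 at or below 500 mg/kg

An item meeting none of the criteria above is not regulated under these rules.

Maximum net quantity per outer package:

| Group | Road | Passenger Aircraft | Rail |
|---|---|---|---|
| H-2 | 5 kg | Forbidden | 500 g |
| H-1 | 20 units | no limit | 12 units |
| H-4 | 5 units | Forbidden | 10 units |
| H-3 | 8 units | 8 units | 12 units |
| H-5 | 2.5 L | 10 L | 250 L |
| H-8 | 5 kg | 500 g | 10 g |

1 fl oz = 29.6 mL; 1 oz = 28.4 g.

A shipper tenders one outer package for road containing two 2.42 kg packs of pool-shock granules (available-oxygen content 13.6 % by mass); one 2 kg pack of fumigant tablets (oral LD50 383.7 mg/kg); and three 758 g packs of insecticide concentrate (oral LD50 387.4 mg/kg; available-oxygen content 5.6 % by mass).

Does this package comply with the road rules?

Yes

Pool-shock granules: available-oxygen content 13.6 % by mass > 8.5 % by mass → Group H-2 (Oxidizer).
The fumigant tablets have oral LD50 383.7 mg/kg, which is ≤ 500 mg/kg, so they are Group H-8 (Toxic).
With oral LD50 387.4 mg/kg (≤ 500 mg/kg), the insecticide concentrate falls in Group H-8.
Total Group H-8: 2 kg + (three 758 g packs = 2.274 kg) = 4.274 kg.
That is within the Group H-8 road limit of 5 kg.
Group H-2 quantity: two 2.42 kg packs = 4.84 kg.
4.84 kg is within the road limit of 5 kg for Group H-2.
Every hazard group is within its road limit and no segregation rule is violated.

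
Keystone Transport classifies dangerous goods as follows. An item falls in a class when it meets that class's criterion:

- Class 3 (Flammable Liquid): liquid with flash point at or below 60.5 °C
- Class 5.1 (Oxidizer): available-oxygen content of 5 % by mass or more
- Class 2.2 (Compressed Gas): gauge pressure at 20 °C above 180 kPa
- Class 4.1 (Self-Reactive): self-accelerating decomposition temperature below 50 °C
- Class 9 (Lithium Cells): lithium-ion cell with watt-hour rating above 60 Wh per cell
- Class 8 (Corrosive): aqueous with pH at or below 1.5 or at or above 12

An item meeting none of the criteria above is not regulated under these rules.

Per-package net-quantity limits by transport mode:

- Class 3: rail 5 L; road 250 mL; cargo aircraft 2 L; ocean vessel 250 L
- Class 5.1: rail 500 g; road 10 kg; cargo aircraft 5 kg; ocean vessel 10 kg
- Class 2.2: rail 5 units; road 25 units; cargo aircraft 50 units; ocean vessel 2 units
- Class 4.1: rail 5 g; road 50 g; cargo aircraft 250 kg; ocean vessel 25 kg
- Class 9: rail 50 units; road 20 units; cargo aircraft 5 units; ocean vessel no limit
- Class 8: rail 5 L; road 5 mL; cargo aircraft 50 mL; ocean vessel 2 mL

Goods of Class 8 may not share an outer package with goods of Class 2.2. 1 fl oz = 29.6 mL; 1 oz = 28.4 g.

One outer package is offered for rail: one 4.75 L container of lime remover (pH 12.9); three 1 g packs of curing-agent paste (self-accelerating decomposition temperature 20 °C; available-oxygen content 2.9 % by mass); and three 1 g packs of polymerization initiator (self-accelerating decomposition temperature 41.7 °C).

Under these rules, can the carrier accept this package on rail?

The lime remover has pH 12.9, which is ≥ 12, so it is Class 8 (Corrosive).
With self-accelerating decomposition temperature 20 °C (< 50 °C), the curing-agent paste falls in Class 4.1.
Self-accelerating decomposition temperature 41.7 °C meets the Class 4.1 criterion (Self-Reactive), so the polymerization initiator is Class 4.1.
Total Class 4.1: (three 1 g packs = 3 g) + (three 1 g packs = 3 g) = 6 g.
That exceeds the Class 4.1 rail limit of 5 g.
Class 8 quantity: 4.75 L.
4.75 L is within the rail limit of 5 L for Class 8.
The segregation rule (Class 8 with Class 2.2) does not apply to Class 4.1 with Class 8.

No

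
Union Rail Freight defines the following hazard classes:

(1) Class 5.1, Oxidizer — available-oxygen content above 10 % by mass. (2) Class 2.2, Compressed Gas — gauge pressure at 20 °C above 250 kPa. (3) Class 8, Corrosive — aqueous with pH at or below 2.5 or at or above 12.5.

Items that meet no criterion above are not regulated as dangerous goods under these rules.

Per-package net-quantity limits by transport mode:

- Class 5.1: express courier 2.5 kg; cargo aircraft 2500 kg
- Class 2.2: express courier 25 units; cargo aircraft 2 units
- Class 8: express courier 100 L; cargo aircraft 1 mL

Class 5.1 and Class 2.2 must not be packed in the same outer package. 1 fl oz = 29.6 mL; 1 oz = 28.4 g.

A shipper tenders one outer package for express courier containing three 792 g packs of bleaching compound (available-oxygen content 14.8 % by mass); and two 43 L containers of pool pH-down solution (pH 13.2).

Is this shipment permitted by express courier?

The bleaching compound has available-oxygen content 14.8 % by mass, which is > 10 % by mass, so it is Class 5.1 (Oxidizer).
pH 13.2 meets the Class 8 criterion (Corrosive), so the pool pH-down solution is Class 8.
Class 5.1 quantity: three 792 g packs = 2.376 kg.
2.376 kg ≤ 2.5 kg (express courier limit, Class 5.1) — within limit.
Class 8 quantity: two 43 L containers = 86 L.
86 L ≤ 100 L (express courier limit, Class 8) — within limit.
The segregation rule (Class 5.1 with Class 2.2) does not apply to Class 5.1 with Class 8.
Every hazard class is within its express courier limit and no segregation rule is violated.

Yes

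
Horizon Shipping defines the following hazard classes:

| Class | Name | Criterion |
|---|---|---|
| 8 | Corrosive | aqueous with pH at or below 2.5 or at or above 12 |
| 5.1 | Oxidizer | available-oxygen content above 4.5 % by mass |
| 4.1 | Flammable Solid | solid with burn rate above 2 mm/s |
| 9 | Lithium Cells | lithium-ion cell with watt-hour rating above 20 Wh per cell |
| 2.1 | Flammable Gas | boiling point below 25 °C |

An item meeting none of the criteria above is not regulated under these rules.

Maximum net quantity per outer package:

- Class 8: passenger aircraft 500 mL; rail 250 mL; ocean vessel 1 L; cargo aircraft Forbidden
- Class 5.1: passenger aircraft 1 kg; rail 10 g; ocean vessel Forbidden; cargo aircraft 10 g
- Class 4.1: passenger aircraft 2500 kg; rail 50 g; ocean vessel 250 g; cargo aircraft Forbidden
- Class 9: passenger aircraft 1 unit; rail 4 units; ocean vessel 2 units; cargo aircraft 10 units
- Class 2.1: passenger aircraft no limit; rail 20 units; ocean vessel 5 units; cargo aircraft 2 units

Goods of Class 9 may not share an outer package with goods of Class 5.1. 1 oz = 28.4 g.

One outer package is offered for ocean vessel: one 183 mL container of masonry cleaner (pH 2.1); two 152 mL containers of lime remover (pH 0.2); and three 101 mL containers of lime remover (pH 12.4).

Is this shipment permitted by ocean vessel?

Yes

The masonry cleaner has pH 2.1, which is ≤ 2.5, so it is Class 8 (Corrosive).
With pH 0.2 (≤ 2.5), the lime remover falls in Class 8.
pH 12.4 meets the Class 8 criterion (Corrosive), so the lime remover is Class 8.
Total Class 8: 183 mL + (two 152 mL containers = 304 mL) + (three 101 mL containers = 303 mL) = 790 mL.
790 mL ≤ 1 L (ocean vessel limit, Class 8) — within limit.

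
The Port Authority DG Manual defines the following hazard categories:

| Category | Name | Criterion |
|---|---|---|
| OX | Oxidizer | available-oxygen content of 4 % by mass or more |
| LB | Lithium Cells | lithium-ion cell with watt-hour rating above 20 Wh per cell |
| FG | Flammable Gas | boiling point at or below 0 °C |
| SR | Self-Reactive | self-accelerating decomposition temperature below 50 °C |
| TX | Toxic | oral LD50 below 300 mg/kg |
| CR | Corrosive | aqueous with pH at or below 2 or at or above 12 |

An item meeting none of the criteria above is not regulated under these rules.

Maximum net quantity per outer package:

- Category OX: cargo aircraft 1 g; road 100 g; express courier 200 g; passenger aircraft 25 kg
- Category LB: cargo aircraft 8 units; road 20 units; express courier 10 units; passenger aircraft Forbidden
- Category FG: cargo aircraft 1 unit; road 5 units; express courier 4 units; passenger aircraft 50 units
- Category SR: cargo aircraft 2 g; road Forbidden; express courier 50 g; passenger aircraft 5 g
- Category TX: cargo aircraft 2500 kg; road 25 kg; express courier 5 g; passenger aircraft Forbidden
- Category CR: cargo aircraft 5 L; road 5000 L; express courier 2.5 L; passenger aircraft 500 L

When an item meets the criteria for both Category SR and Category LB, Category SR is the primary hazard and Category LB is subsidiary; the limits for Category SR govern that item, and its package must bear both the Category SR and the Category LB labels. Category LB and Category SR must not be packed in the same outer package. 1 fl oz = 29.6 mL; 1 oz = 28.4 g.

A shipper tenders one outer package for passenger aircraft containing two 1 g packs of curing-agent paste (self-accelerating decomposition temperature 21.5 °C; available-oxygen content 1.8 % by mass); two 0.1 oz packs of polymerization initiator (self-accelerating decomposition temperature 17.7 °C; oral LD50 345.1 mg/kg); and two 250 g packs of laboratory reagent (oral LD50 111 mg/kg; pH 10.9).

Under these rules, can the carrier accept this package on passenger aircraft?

No

Self-accelerating decomposition temperature 21.5 °C meets the Category SR criterion (Self-Reactive), so the curing-agent paste is Category SR.
Self-accelerating decomposition temperature 17.7 °C meets the Category SR criterion (Self-Reactive), so the polymerization initiator is Category SR.
With oral LD50 111 mg/kg (< 300 mg/kg), the laboratory reagent falls in Category TX.
Total Category SR: (two 1 g packs = 2 g) + (two 0.1 oz packs = 5.68 g) = 7.68 g.
7.68 g exceeds the passenger aircraft limit of 5 g for Category SR.
Category TX quantity: two 250 g packs = 500 g.
By passenger aircraft, Category TX is Forbidden regardless of quantity.
The segregation rule (Category LB with Category SR) does not apply to Category SR with Category TX.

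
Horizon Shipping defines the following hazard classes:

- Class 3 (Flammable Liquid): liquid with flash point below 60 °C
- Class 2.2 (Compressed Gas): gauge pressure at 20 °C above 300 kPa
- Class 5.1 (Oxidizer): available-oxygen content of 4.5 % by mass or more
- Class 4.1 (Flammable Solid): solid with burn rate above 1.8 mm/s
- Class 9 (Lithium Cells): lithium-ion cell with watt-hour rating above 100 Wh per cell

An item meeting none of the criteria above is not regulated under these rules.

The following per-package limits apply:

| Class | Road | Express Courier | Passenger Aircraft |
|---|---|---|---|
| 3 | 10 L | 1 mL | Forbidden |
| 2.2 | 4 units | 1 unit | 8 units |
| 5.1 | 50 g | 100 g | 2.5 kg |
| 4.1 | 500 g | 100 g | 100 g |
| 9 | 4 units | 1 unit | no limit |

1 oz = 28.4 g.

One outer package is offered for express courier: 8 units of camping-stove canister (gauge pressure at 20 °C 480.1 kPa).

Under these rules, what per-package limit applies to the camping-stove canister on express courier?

With gauge pressure at 20 °C 480.1 kPa (> 300 kPa), the camping-stove canister falls in Class 2.2.
The express courier limit for Class 2.2 is 1 unit.

1 unit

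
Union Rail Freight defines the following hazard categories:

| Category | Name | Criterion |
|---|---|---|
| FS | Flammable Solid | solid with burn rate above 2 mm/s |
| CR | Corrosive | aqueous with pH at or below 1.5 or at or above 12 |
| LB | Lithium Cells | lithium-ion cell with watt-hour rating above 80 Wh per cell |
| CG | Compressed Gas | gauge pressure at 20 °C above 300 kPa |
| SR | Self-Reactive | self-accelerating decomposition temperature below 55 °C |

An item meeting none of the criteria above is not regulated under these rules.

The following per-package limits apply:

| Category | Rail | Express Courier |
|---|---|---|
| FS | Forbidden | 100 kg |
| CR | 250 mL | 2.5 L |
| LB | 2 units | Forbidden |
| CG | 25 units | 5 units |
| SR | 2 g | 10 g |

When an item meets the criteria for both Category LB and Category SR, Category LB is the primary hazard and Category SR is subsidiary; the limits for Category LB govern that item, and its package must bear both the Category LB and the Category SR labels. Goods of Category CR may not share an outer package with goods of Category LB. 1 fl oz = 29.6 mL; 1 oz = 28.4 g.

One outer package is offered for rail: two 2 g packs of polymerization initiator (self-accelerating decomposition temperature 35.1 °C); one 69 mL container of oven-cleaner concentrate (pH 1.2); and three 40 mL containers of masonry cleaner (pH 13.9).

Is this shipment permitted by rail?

No

Polymerization initiator: self-accelerating decomposition temperature 35.1 °C < 55 °C → Category SR (Self-Reactive).
The oven-cleaner concentrate has pH 1.2, which is ≤ 1.5, so it is Category CR (Corrosive).
The masonry cleaner has pH 13.9, which is ≥ 12, so it is Category CR (Corrosive).
Category SR quantity: two 2 g packs = 4 g.
That exceeds the Category SR rail limit of 2 g.
Category CR net quantity: 69 mL + (three 40 mL containers = 120 mL) = 189 mL.
That is within the Category CR rail limit of 250 mL.
The segregation rule (Category CR with Category LB) does not apply to Category SR with Category CR.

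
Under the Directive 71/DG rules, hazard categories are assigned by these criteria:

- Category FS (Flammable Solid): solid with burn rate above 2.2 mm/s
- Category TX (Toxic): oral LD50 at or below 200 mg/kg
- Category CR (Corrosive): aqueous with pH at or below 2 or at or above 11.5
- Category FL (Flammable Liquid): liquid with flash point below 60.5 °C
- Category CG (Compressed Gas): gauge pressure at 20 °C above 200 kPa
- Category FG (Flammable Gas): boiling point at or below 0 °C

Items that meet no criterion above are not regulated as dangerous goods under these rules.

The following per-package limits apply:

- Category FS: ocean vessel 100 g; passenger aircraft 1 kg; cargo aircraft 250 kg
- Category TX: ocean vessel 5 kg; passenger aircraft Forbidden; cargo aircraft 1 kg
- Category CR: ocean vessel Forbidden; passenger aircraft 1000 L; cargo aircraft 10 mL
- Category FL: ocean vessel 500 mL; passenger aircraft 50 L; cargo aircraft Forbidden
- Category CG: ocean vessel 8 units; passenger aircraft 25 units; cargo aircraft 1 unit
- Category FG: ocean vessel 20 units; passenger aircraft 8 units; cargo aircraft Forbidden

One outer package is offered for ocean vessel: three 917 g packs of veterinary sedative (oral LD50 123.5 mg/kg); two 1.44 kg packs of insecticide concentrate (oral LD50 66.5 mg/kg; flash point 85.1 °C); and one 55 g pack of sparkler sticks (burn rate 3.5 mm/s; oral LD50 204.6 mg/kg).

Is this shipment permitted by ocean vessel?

The veterinary sedative has oral LD50 123.5 mg/kg, which is ≤ 200 mg/kg, so it is Category TX (Toxic).
The insecticide concentrate has oral LD50 66.5 mg/kg, which is ≤ 200 mg/kg, so it is Category TX (Toxic).
With burn rate 3.5 mm/s (> 2.2 mm/s), the sparkler sticks fall in Category FS.
Total Category TX: (three 917 g packs = 2.751 kg) + (two 1.44 kg packs = 2.88 kg) = 5.631 kg.
5.631 kg exceeds the ocean vessel limit of 5 kg for Category TX.
Category FS quantity: 55 g.
That is within the Category FS ocean vessel limit of 100 g.

No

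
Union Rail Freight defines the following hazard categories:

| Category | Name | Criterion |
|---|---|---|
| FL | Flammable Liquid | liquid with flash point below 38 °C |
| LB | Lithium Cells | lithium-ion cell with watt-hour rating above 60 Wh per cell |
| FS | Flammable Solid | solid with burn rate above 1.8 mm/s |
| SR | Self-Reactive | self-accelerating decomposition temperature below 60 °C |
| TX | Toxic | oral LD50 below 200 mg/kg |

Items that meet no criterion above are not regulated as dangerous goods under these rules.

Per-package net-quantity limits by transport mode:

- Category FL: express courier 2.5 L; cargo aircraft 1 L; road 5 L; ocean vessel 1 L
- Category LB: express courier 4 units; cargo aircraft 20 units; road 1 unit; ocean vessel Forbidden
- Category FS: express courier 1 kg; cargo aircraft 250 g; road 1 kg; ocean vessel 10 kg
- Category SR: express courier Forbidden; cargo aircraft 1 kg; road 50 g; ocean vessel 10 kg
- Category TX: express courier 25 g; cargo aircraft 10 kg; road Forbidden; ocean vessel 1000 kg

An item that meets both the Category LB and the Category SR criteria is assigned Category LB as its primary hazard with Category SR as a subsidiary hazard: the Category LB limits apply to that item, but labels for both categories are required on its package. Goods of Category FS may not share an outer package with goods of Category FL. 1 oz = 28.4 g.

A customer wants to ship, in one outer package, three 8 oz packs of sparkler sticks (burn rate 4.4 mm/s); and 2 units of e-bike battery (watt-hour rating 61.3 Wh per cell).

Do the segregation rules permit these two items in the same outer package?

Yes

Sparkler sticks: burn rate 4.4 mm/s > 1.8 mm/s → Category FS (Flammable Solid).
E-bike battery: watt-hour rating 61.3 Wh per cell > 60 Wh per cell → Category LB (Lithium Cells).
No segregation rule bars Category FS with Category LB.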